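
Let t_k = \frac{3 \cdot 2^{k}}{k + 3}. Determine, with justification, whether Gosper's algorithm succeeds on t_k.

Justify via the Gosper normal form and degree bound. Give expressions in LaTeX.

r(k) = 2*(k + 3)/(k + 4) after simplifying.
Normal form (A,B,C) = (2*k + 6, k + 4, 1).
f must satisfy (2*k + 6)·f(k+1) − (k + 3)·f(k) = 1.
From deg A=1, deg B=1, deg C=0: d=-1.
Bound -1 < 0, so the key equation has no polynomial solution.

No — negative degree bound, so no certificate f.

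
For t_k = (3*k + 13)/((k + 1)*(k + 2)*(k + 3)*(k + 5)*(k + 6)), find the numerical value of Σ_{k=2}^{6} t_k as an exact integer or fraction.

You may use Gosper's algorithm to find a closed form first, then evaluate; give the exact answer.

Σ = 65/6048

Compute t_(k+1)/t_k: get (k + 1)*(k + 5)*(3*k + 16)/((k + 4)*(k + 7)*(3*k + 13)).
Take A(k)=k + 1, B(k)=k + 7, C(k)=k**2 + 25*k/3 + 52/3.
Set up (k + 1)·f(k+1) − (k + 6)·f(k) − (k**2 + 25*k/3 + 52/3) = 0.
d = 5 from the (1,1,2) case.
Solving with deg f ≤ 5: f(k) = k*(k + 3)*(k + 4)*(k**2 + 8*k + 17)/30.
R(k) = B(k−1)·f(k)/C(k) = k*(k + 3)*(k + 6)*(k**2 + 8*k + 17)/(10*(3*k + 13)); s_k = R·t_k = k*(k**2 + 8*k + 17)/(10*(k**3 + 8*k**2 + 17*k + 10)).
Verify: (3*k + 13)/(k**5 + 17*k**4 + 107*k**3 + 307*k**2 + 396*k + 180) matches t_k.
Evaluate s at k=7 and k=2: 427/4320 and 37/420; difference 65/6048.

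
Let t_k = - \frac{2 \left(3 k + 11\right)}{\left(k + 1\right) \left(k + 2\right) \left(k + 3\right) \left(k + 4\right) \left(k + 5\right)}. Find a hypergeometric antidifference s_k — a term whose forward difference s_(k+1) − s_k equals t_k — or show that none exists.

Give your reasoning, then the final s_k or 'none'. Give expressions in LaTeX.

r(k) = (k + 1)*(3*k + 14)/((k + 6)*(3*k + 11)) after simplifying.
Normal form (A,B,C) = (k + 1, k + 6, k + 11/3).
f must satisfy (k + 1)·f(k+1) − (k + 5)·f(k) = k + 11/3.
Bound: deg f ≤ 4.
Coefficient equations give f(k) = k*(k + 3)*(k**2 + 7*k + 14)/24.
Get s_k = R·t_k = k*(-k**2 - 7*k - 14)/(4*(k**3 + 7*k**2 + 14*k + 8)) with R(k) = B(k−1)f(k)/C(k) = k*(k + 3)*(k + 5)*(k**2 + 7*k + 14)/(8*(3*k + 11)).
Δs = 2*(-3*k - 11)/(k**5 + 15*k**4 + 85*k**3 + 225*k**2 + 274*k + 120), as required.

s_k = \frac{k \left(- k^{2} - 7 k - 14\right)}{4 \left(k^{3} + 7 k^{2} + 14 k + 8\right)}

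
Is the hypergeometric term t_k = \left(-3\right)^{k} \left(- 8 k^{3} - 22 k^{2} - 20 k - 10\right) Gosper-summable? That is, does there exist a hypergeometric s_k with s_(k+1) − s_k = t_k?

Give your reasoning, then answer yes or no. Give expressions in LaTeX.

t_(k+1)/t_k = 3*(-4*k**3 - 23*k**2 - 44*k - 30)/(4*k**3 + 11*k**2 + 10*k + 5).
So A=-3 and B=1, with C=k**3 + 11*k**2/4 + 5*k/2 + 5/4.
Solve (-3)·f(k+1) − (1)·f(k) = k**3 + 11*k**2/4 + 5*k/2 + 5/4.
Degrees (0,0,3) ⇒ d ≤ 3.
Coefficient equations give f(k) = -(2*k**3 + k**2 - k + 1)/8.
Get s_k = R·t_k = (-3)**k*(2*k**3 + k**2 - k + 1) with R(k) = B(k−1)f(k)/C(k) = -(2*k**3 + k**2 - k + 1)/(2*(4*k**3 + 11*k**2 + 10*k + 5)).
Δs = (-3)**k*(-8*k**3 - 22*k**2 - 20*k - 10), as required.

Yes. s_k = \left(-3\right)^{k} \left(2 k^{3} + k^{2} - k + 1\right).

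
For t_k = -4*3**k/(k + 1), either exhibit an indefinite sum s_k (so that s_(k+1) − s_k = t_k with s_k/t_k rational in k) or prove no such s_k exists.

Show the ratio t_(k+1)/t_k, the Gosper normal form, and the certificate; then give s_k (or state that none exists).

t_(k+1)/t_k = 3*(k + 1)/(k + 2).
Factor: A=3*k + 3; B=k + 2; C=1.
Key eq: (3*k + 3)·f(k+1) = (k + 1)·f(k) + (1).
Degrees (1,1,0) ⇒ d ≤ -1.
Bound -1 < 0, so the key equation has no polynomial solution.

none — t_k is not Gosper-summable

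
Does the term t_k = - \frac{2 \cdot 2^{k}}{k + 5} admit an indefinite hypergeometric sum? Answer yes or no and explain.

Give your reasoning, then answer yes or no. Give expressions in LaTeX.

Step 1: r(k) = 2*(k + 5)/(k + 6).
Normal form (A,B,C) = (2*k + 10, k + 6, 1).
Solve (2*k + 10)·f(k+1) − (k + 5)·f(k) = 1.
From deg A=1, deg B=1, deg C=0: d=-1.
Negative degree bound (-1): no f exists, t_k not Gosper-summable.

No — key equation has no polynomial f.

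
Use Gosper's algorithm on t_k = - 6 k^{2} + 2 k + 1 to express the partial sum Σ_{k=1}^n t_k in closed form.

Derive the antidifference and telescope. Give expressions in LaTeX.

t_(k+1)/t_k = (6*k**2 + 10*k + 3)/(6*k**2 - 2*k - 1).
Take A(k)=1, B(k)=1, C(k)=k**2 - k/3 - 1/6.
Solve (1)·f(k+1) − (1)·f(k) = k**2 - k/3 - 1/6.
From deg A=0, deg B=0, deg C=2: d=3.
Match coefficients ⇒ f(k) = k*(2*k**2 - 4*k + 1)/6.
So s_k = (B(k−1)f/C)·t_k = (k*(2*k**2 - 4*k + 1)/(6*k**2 - 2*k - 1))·t_k = k*(-2*k**2 + 4*k - 1).
s_(k+1) − s_k = -6*k**2 + 2*k + 1 = t_k.
Evaluate: s_(n+1) = -2*n**3 - 2*n**2 + n + 1; subtract s_(1) = 1 ⇒ S(n) = n*(-2*n**2 - 2*n + 1).

S(n) = n \left(- 2 n^{2} - 2 n + 1\right)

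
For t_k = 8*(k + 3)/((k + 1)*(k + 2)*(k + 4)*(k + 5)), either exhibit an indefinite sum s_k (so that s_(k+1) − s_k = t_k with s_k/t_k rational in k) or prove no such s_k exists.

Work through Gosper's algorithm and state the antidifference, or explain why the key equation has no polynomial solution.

Ratio r(k) = (k + 1)*(k + 4)**2/((k + 3)**2*(k + 6)).
Gosper form: A/B · C(k+1)/C(k) with A=k + 1, B=k + 6, C=k**2 + 6*k + 9.
Set up (k + 1)·f(k+1) − (k + 5)·f(k) − (k**2 + 6*k + 9) = 0.
deg f ≤ 4 (via 1,1,2).
Coefficient equations give f(k) = k*(k + 2)*(k + 3)*(k + 5)/8.
Certificate R = B(k−1)f/C = k*(k + 2)*(k + 5)**2/(8*(k + 3)) gives s_k = k*(k + 5)/(k**2 + 5*k + 4).
Check: Δs_k = 8*(k + 3)/(k**4 + 12*k**3 + 49*k**2 + 78*k + 40). ✓

s_k = k*(k + 5)/(k**2 + 5*k + 4)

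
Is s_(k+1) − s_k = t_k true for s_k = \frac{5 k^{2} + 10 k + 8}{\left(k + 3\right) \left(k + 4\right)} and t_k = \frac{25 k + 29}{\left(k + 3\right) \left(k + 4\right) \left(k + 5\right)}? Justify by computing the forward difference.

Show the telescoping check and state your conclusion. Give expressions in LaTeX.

s_(k+1) = (10*k + 5*(k + 1)**2 + 18)/((k + 4)*(k + 5))
s_(k+1) − s_k = (25*k + 29)/(k**3 + 12*k**2 + 47*k + 60)
(s_(k+1) − s_k) − t_k = 0

valid; difference matches t_k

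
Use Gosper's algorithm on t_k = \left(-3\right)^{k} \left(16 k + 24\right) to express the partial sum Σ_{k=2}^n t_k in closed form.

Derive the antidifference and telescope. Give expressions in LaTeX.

S(n) = 12 \left(-3\right)^{n} n + 21 \left(-3\right)^{n} + 99

Ratio r(k) = 3*(-2*k - 5)/(2*k + 3).
Normal form (A,B,C) = (-3, 1, k + 3/2).
f must satisfy (-3)·f(k+1) − (1)·f(k) = k + 3/2.
From deg A=0, deg B=0, deg C=1: d=1.
Solving with deg f ≤ 1: f(k) = -(4*k + 3)/16.
So s_k = (B(k−1)f/C)·t_k = (-(4*k + 3)/(8*(2*k + 3)))·t_k = (-3)**k*(-4*k - 3).
Δs = (-3)**k*(16*k + 24), as required.
Evaluate: s_(n+1) = 3*(-3)**n*(4*n + 7); subtract s_(2) = -99 ⇒ S(n) = 12*(-3)**n*n + 21*(-3)**n + 99.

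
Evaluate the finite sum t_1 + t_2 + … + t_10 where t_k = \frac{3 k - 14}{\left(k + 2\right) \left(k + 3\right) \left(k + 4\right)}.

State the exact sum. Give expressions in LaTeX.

r(k) = (k + 2)*(3*k - 11)/((k + 5)*(3*k - 14)) after simplifying.
Factor: A=k + 2; B=k + 5; C=k - 14/3.
Key eq: (k + 2)·f(k+1) = (k + 4)·f(k) + (k - 14/3).
d = 2 from the (1,1,1) case.
A polynomial solution: f(k) = -k*(2*k + 19)/9.
So s_k = (B(k−1)f/C)·t_k = (-k*(k + 4)*(2*k + 19)/(3*(3*k - 14)))·t_k = k*(-2*k - 19)/(3*(k + 2)*(k + 3)).
s_(k+1) − s_k = (3*k - 14)/(k**3 + 9*k**2 + 26*k + 24) = t_k.
Sum = s_(11) − s_(1); s_(11) = -451/546, s_(1) = -7/12 ⇒ -265/1092.

Σ = -265/1092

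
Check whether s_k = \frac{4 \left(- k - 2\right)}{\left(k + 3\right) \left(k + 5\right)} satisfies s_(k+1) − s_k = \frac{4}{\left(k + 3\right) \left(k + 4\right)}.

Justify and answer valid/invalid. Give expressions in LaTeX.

s_(k+1) = 4*(-k - 3)/((k + 4)*(k + 6))
s_(k+1) − s_k = 4*(k**2 + 5*k + 3)/(k**4 + 18*k**3 + 119*k**2 + 342*k + 360)
(s_(k+1) − s_k) − t_k = 12*(-2*k - 9)/(k**4 + 18*k**3 + 119*k**2 + 342*k + 360)

Invalid: residual \frac{12 \left(- 2 k - 9\right)}{k^{4} + 18 k^{3} + 119 k^{2} + 342 k + 360} ≠ 0.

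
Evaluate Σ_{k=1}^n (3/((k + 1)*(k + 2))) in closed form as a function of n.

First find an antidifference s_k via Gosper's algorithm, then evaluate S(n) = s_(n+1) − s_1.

S(n) = 3*n/(2*(n + 2))

The ratio is (k + 1)/(k + 3).
So A=k + 1 and B=k + 3, with C=1.
Set up (k + 1)·f(k+1) − (k + 2)·f(k) − (1) = 0.
d = 1 from the (1,1,0) case.
Match coefficients ⇒ f(k) = k.
R(k) = B(k−1)·f(k)/C(k) = k*(k + 2); s_k = R·t_k = 3*k/(k + 1).
Δs = 3/(k**2 + 3*k + 2), as required.
Telescope: S(n) = s_(n+1) − s_(1) = 3*(n + 1)/(n + 2) − (3/2) = 3*n/(2*(n + 2)).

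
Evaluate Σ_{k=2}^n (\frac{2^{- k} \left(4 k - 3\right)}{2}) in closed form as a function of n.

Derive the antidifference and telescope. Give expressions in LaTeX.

S(n) = 2^{- n - 2} \left(9 \cdot 2^{n} - 8 n - 10\right)

Ratio r(k) = (4*k + 1)/(2*(4*k - 3)).
A = 1/2, B = 1, C = k - 3/4.
Key eq: (1/2)·f(k+1) = (1)·f(k) + (k - 3/4).
deg f ≤ 1 (via 0,0,1).
Match coefficients ⇒ f(k) = -(4*k + 1)/2.
Get s_k = R·t_k = (-4*k - 1)/2**k with R(k) = B(k−1)f(k)/C(k) = -2*(4*k + 1)/(4*k - 3).
s_(k+1) − s_k = (4*k - 3)/(2*2**k) = t_k.
Σ_(k=2)^n t_k = s_(n+1) − s_(2) = (2**(-n - 1)*(-4*n - 5)) − (-9/4), i.e. 2**(-n - 2)*(9*2**n - 8*n - 10).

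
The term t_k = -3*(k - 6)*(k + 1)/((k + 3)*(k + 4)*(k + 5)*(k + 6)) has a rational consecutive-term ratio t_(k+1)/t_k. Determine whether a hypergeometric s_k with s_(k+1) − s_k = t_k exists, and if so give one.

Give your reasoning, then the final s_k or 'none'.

s_k = 3*k*(k + 1)/(k**3 + 12*k**2 + 47*k + 60)

t_(k+1)/t_k = (k - 5)*(k + 2)*(k + 3)/((k - 6)*(k + 1)*(k + 7)).
Take A(k)=k + 3, B(k)=k + 7, C(k)=k**2 - 5*k - 6.
Need (k + 3)·f(k+1) − (k + 6)·f(k) = k**2 - 5*k - 6.
d = 3 from the (1,1,2) case.
A polynomial solution: f(k) = -k*(k + 1).
Get s_k = R·t_k = 3*k*(k + 1)/(k**3 + 12*k**2 + 47*k + 60) with R(k) = B(k−1)f(k)/C(k) = -k*(k + 6)/(k - 6).
Check: Δs_k = 3*(-k**2 + 5*k + 6)/(k**4 + 18*k**3 + 119*k**2 + 342*k + 360). ✓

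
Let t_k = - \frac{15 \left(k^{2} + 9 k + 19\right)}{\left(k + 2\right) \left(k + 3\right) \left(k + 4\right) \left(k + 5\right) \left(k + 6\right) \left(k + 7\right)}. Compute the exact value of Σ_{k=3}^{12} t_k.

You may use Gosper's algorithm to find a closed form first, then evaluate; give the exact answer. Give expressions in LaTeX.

Σ = -302/20349

t_(k+1)/t_k = (k + 2)*(9*k + (k + 1)**2 + 28)/((k + 8)*(k**2 + 9*k + 19)).
A = k + 2, B = k + 8, C = k**2 + 9*k + 19.
Key eq: (k + 2)·f(k+1) = (k + 7)·f(k) + (k**2 + 9*k + 19).
d = 5 from the (1,1,2) case.
Solve for f: f(k) = k*(k + 3)*(k + 5)*(k**2 + 12*k + 44)/144 (degree 5 ≤ 5).
So s_k = (B(k−1)f/C)·t_k = (k*(k + 3)*(k + 5)*(k + 7)*(k**2 + 12*k + 44)/(144*(k**2 + 9*k + 19)))·t_k = 5*k*(-k**2 - 12*k - 44)/(48*(k**3 + 12*k**2 + 44*k + 48)).
Δs = 15*(-k**2 - 9*k - 19)/(k**6 + 27*k**5 + 295*k**4 + 1665*k**3 + 5104*k**2 + 8028*k + 5040), as required.
Telescoping: Σ = s_(13) − s_(3) = -533/5168 − (-89/1008) = -302/20349.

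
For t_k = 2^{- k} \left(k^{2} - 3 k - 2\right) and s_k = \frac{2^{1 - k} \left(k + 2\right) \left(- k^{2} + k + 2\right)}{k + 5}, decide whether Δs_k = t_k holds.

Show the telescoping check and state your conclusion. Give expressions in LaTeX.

Invalid: residual \frac{3 \cdot 2^{- k} \left(- k^{3} - 4 k^{2} + 19 k + 14\right)}{k^{2} + 11 k + 30} ≠ 0.

s_(k+1) = (k + 3)*(k - (k + 1)**2 + 3)/(2**k*(k + 6))
s_(k+1) − s_k = (k**4 + 5*k**3 - 17*k**2 - 55*k - 18)/(2**k*(k**2 + 11*k + 30))
(s_(k+1) − s_k) − t_k = 3*(-k**3 - 4*k**2 + 19*k + 14)/(2**k*(k**2 + 11*k + 30))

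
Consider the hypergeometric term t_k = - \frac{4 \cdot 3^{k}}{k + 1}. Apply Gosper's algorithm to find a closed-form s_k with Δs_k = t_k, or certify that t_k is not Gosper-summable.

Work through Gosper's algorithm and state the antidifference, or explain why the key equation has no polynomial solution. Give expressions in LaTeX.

Compute t_(k+1)/t_k: get 3*(k + 1)/(k + 2).
A = 3*k + 3, B = k + 2, C = 1.
Set up (3*k + 3)·f(k+1) − (k + 1)·f(k) − (1) = 0.
From deg A=1, deg B=1, deg C=0: d=-1.
Bound -1 < 0, so the key equation has no polynomial solution.

none (Gosper's algorithm certifies no s_k)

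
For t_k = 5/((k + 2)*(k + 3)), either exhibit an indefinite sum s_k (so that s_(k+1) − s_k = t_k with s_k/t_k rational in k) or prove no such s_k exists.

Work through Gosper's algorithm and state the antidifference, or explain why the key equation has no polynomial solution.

The ratio is (k + 2)/(k + 4).
So A=k + 2 and B=k + 4, with C=1.
Key eq: (k + 2)·f(k+1) = (k + 3)·f(k) + (1).
deg f ≤ 1 (via 1,1,0).
A polynomial solution: f(k) = k/2.
Certificate R = B(k−1)f/C = k*(k + 3)/2 gives s_k = 5*k/(2*(k + 2)).
s_(k+1) − s_k = 5/(k**2 + 5*k + 6) = t_k.

s_k = 5*k/(2*(k + 2))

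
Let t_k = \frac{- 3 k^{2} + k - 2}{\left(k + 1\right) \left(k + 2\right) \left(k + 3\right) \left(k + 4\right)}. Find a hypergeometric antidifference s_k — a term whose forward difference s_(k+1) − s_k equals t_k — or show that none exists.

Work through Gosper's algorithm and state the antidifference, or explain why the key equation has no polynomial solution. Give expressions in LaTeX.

The ratio is (k + 1)*(-k + 3*(k + 1)**2 + 1)/((k + 5)*(3*k**2 - k + 2)).
Factor: A=k + 1; B=k + 5; C=k**2 - k/3 + 2/3.
f must satisfy (k + 1)·f(k+1) − (k + 4)·f(k) = k**2 - k/3 + 2/3.
d = 3 from the (1,1,2) case.
Solving with deg f ≤ 3: f(k) = k*(k**2 + 3)/6.
Certificate R = B(k−1)f/C = k*(k + 4)*(k**2 + 3)/(2*(3*k**2 - k + 2)) gives s_k = k*(-k**2 - 3)/(2*(k + 1)*(k + 2)*(k + 3)).
Δs = (-3*k**2 + k - 2)/(k**4 + 10*k**3 + 35*k**2 + 50*k + 24), as required.

s_k = \frac{k \left(- k^{2} - 3\right)}{2 \left(k + 1\right) \left(k + 2\right) \left(k + 3\right)}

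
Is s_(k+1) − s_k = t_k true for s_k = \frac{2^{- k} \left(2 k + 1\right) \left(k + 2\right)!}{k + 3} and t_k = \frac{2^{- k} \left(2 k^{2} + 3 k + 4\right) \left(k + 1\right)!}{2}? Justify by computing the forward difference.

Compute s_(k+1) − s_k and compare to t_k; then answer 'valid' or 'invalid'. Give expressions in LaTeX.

s_(k+1) = (2*k + 3)*factorial(k + 3)/(2*2**k*(k + 4))
s_(k+1) − s_k = (2*k**3 + 11*k**2 + 18*k + 19)*factorial(k + 2)/(2*2**k*(k + 3)*(k + 4))
(s_(k+1) − s_k) − t_k = -(2*k**3 + 9*k**2 + 9*k + 10)*factorial(k + 1)/(2*2**k*(k + 3)*(k + 4))

Invalid: residual - \frac{2^{- k} \left(2 k^{3} + 9 k^{2} + 9 k + 10\right) \left(k + 1\right)!}{2 \left(k + 3\right) \left(k + 4\right)} ≠ 0.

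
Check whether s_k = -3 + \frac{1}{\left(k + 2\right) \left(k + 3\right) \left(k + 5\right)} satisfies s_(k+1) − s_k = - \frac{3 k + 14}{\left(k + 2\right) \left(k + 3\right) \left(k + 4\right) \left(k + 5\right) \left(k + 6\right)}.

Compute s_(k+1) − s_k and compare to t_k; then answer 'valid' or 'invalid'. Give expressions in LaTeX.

s_(k+1) = -3 + 1/((k + 3)*(k + 4)*(k + 6))
s_(k+1) − s_k = ((k + 2)*(k + 5) - (k + 4)*(k + 6))/((k + 2)*(k + 3)*(k + 4)*(k + 5)*(k + 6))
(s_(k+1) − s_k) − t_k = 0

valid; difference matches t_k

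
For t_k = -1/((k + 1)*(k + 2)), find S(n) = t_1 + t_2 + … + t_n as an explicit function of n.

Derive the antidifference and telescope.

S(n) = -n/(2*n + 4)

Compute t_(k+1)/t_k: get (k + 1)/(k + 3).
Factor: A=k + 1; B=k + 3; C=1.
Set up (k + 1)·f(k+1) − (k + 2)·f(k) − (1) = 0.
Degrees (1,1,0) ⇒ d ≤ 1.
A polynomial solution: f(k) = k.
Then R = B(k−1)f/C = k*(k + 2), so s_k = R(k)·t_k = -k/(k + 1).
Check: Δs_k = -1/(k**2 + 3*k + 2). ✓
Telescope: S(n) = s_(n+1) − s_(1) = (-n - 1)/(n + 2) − (-1/2) = -n/(2*n + 4).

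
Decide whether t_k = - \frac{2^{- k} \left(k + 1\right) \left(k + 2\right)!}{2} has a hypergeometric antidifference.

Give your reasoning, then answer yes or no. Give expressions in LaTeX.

Yes. s_k = - 2^{- k} \left(k + 2\right)!.

r(k) = (k + 2)*(k + 3)/(2*(k + 1)) after simplifying.
A = k/2 + 3/2, B = 1, C = k + 1.
Solve (k/2 + 3/2)·f(k+1) − (1)·f(k) = k + 1.
From deg A=1, deg B=0, deg C=1: d=0.
Coefficient equations give f(k) = 2.
Certificate R = B(k−1)f/C = 2/(k + 1) gives s_k = -factorial(k + 2)/2**k.
s_(k+1) − s_k = -(k + 1)*factorial(k + 2)/(2*2**k) = t_k.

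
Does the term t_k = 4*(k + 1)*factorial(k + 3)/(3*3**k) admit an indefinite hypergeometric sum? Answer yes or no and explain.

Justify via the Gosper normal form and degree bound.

r(k) = (k + 2)*(k + 4)/(3*(k + 1)) after simplifying.
A = k/3 + 4/3, B = 1, C = k + 1.
Need (k/3 + 4/3)·f(k+1) − (1)·f(k) = k + 1.
d = 0 from the (1,0,1) case.
Match coefficients ⇒ f(k) = 3.
Then R = B(k−1)f/C = 3/(k + 1), so s_k = R(k)·t_k = 4*factorial(k + 3)/3**k.
s_(k+1) − s_k = 4*(k + 1)*factorial(k + 3)/(3*3**k) = t_k.

Yes. s_k = 4*factorial(k + 3)/3**k.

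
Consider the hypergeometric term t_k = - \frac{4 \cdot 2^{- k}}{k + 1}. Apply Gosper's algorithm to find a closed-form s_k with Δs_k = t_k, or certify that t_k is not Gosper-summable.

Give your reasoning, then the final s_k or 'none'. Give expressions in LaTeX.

t_(k+1)/t_k = (k + 1)/(2*(k + 2)).
Gosper form: A/B · C(k+1)/C(k) with A=k/2 + 1/2, B=k + 2, C=1.
Solve (k/2 + 1/2)·f(k+1) − (k + 1)·f(k) = 1.
From deg A=1, deg B=1, deg C=0: d=-1.
Bound -1 < 0, so the key equation has no polynomial solution.

not Gosper-summable; s_k does not exist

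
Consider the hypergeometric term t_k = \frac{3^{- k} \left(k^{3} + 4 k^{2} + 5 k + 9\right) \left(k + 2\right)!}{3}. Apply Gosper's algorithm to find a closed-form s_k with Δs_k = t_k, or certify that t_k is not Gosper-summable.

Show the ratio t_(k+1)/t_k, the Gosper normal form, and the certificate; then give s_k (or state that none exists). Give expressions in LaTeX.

r(k) = (k**4 + 10*k**3 + 37*k**2 + 67*k + 57)/(3*(k**3 + 4*k**2 + 5*k + 9)) after simplifying.
Normal form (A,B,C) = (k/3 + 1, 1, k**3 + 4*k**2 + 5*k + 9).
f must satisfy (k/3 + 1)·f(k+1) − (1)·f(k) = k**3 + 4*k**2 + 5*k + 9.
Degrees (1,0,3) ⇒ d ≤ 2.
Solve for f: f(k) = 3*(k**2 + 2*k - 4) (degree 2 ≤ 2).
So s_k = (B(k−1)f/C)·t_k = (3*(k**2 + 2*k - 4)/(k**3 + 4*k**2 + 5*k + 9))·t_k = (k**2 + 2*k - 4)*factorial(k + 2)/3**k.
s_(k+1) − s_k = (k**3 + 4*k**2 + 5*k + 9)*factorial(k + 2)/(3*3**k) = t_k.

s_k = 3^{- k} \left(k^{2} + 2 k - 4\right) \left(k + 2\right)!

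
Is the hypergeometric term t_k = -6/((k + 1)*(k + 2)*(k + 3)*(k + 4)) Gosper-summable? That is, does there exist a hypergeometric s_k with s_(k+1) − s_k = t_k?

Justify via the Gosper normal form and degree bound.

t_(k+1)/t_k = (k + 1)/(k + 5).
Factor: A=k + 1; B=k + 5; C=1.
Key eq: (k + 1)·f(k+1) = (k + 4)·f(k) + (1).
From deg A=1, deg B=1, deg C=0: d=3.
Match coefficients ⇒ f(k) = k*(k**2 + 6*k + 11)/18.
Get s_k = R·t_k = k*(-k**2 - 6*k - 11)/(3*(k + 1)*(k + 2)*(k + 3)) with R(k) = B(k−1)f(k)/C(k) = k*(k + 4)*(k**2 + 6*k + 11)/18.
Verify: -6/(k**4 + 10*k**3 + 35*k**2 + 50*k + 24) matches t_k.

Yes. s_k = k*(-k**2 - 6*k - 11)/(3*(k + 1)*(k + 2)*(k + 3)).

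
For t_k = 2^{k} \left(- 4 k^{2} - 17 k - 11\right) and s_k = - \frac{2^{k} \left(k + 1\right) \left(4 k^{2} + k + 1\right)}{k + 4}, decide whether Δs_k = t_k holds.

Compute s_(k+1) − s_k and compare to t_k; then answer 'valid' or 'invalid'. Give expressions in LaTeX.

s_(k+1) = -2**(k + 1)*(k + 2)*(k + 4*(k + 1)**2 + 2)/(k + 5)
s_(k+1) − s_k = 2**k*(-4*k**4 - 41*k**3 - 157*k**2 - 205*k - 91)/(k**2 + 9*k + 20)
(s_(k+1) − s_k) − t_k = 2**k*(12*k**3 + 87*k**2 + 234*k + 129)/(k**2 + 9*k + 20)

Invalid: residual \frac{2^{k} \left(12 k^{3} + 87 k^{2} + 234 k + 129\right)}{k^{2} + 9 k + 20} ≠ 0.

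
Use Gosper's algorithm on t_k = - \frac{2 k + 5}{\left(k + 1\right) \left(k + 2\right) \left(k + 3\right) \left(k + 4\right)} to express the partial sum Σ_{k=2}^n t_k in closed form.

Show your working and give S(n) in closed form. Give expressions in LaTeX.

The ratio is (k + 1)*(2*k + 7)/((k + 5)*(2*k + 5)).
So A=k + 1 and B=k + 5, with C=k + 5/2.
Need (k + 1)·f(k+1) − (k + 4)·f(k) = k + 5/2.
From deg A=1, deg B=1, deg C=1: d=3.
Solve for f: f(k) = k*(k + 2)*(k + 4)/6 (degree 3 ≤ 3).
Then R = B(k−1)f/C = k*(k + 2)*(k + 4)**2/(3*(2*k + 5)), so s_k = R(k)·t_k = k*(-k - 4)/(3*(k**2 + 4*k + 3)).
s_(k+1) − s_k = (-2*k - 5)/(k**4 + 10*k**3 + 35*k**2 + 50*k + 24) = t_k.
Σ_(k=2)^n t_k = s_(n+1) − s_(2) = ((-n**2 - 6*n - 5)/(3*(n**2 + 6*n + 8))) − (-4/15), i.e. (-n**2 - 6*n + 7)/(15*(n**2 + 6*n + 8)).

S(n) = \frac{- n^{2} - 6 n + 7}{15 \left(n^{2} + 6 n + 8\right)}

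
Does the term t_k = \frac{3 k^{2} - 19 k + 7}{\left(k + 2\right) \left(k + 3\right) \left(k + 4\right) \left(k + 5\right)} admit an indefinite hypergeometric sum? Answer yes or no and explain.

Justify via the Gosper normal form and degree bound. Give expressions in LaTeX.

Yes. s_k = \frac{k \left(k^{2} - 15 k + 42\right)}{8 \left(k + 2\right) \left(k + 3\right) \left(k + 4\right)}.

r(k) = (3*k**3 - 7*k**2 - 35*k - 18)/(3*k**3 - k**2 - 107*k + 42) after simplifying.
Gosper form: A/B · C(k+1)/C(k) with A=k + 2, B=k + 6, C=k**2 - 19*k/3 + 7/3.
Set up (k + 2)·f(k+1) − (k + 5)·f(k) − (k**2 - 19*k/3 + 7/3) = 0.
From deg A=1, deg B=1, deg C=2: d=3.
Match coefficients ⇒ f(k) = k*(k**2 - 15*k + 42)/24.
Then R = B(k−1)f/C = k*(k + 5)*(k**2 - 15*k + 42)/(8*(3*k**2 - 19*k + 7)), so s_k = R(k)·t_k = k*(k**2 - 15*k + 42)/(8*(k + 2)*(k + 3)*(k + 4)).
Check: Δs_k = (3*k**2 - 19*k + 7)/(k**4 + 14*k**3 + 71*k**2 + 154*k + 120). ✓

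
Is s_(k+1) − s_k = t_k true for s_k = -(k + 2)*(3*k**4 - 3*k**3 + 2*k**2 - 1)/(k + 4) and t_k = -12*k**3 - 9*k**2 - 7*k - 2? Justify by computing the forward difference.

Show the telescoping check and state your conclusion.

s_(k+1) = -(k + 3)*(3*(k + 1)**4 - 3*(k + 1)**3 + 2*(k + 1)**2 - 1)/(k + 5)
s_(k+1) − s_k = (-12*k**5 - 99*k**4 - 208*k**3 - 163*k**2 - 98*k - 22)/(k**2 + 9*k + 20)
(s_(k+1) − s_k) − t_k = 2*(9*k**4 + 60*k**3 + 41*k**2 + 30*k + 9)/(k**2 + 9*k + 20)

Invalid: residual 2*(9*k**4 + 60*k**3 + 41*k**2 + 30*k + 9)/(k**2 + 9*k + 20) ≠ 0.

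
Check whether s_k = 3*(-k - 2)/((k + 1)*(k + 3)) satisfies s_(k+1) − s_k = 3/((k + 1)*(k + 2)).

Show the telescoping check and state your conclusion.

s_(k+1) = 3*(-k - 3)/((k + 2)*(k + 4))
s_(k+1) − s_k = 3*(k**2 + 5*k + 7)/(k**4 + 10*k**3 + 35*k**2 + 50*k + 24)
(s_(k+1) − s_k) − t_k = 3*(-2*k - 5)/(k**4 + 10*k**3 + 35*k**2 + 50*k + 24)

Invalid: residual 3*(-2*k - 5)/(k**4 + 10*k**3 + 35*k**2 + 50*k + 24) ≠ 0.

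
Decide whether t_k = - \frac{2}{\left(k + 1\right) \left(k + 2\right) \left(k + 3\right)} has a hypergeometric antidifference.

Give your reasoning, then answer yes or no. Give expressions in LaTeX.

Compute t_(k+1)/t_k: get (k + 1)/(k + 4).
So A=k + 1 and B=k + 4, with C=1.
f must satisfy (k + 1)·f(k+1) − (k + 3)·f(k) = 1.
d = 2 from the (1,1,0) case.
A polynomial solution: f(k) = k*(k + 3)/4.
Then R = B(k−1)f/C = k*(k + 3)**2/4, so s_k = R(k)·t_k = k*(-k - 3)/(2*(k + 1)*(k + 2)).
Δs = -2/(k**3 + 6*k**2 + 11*k + 6), as required.

Yes. s_k = \frac{k \left(- k - 3\right)}{2 \left(k + 1\right) \left(k + 2\right)}.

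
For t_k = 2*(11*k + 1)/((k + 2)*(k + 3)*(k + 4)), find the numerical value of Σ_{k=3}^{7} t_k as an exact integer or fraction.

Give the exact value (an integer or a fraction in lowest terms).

Σ = 191/165

Ratio r(k) = (k + 2)*(11*k + 12)/((k + 5)*(11*k + 1)).
Gosper form: A/B · C(k+1)/C(k) with A=k + 2, B=k + 5, C=k + 1/11.
Set up (k + 2)·f(k+1) − (k + 4)·f(k) − (k + 1/11) = 0.
deg f ≤ 2 (via 1,1,1).
A polynomial solution: f(k) = k*(23*k - 17)/132.
Certificate R = B(k−1)f/C = k*(k + 4)*(23*k - 17)/(12*(11*k + 1)) gives s_k = k*(23*k - 17)/(6*(k + 2)*(k + 3)).
Verify: 2*(11*k + 1)/(k**3 + 9*k**2 + 26*k + 24) matches t_k.
Σ_(k=3)^(7) t_k = s_(8) − s_(3) = 334/165 − (13/15) = 191/165.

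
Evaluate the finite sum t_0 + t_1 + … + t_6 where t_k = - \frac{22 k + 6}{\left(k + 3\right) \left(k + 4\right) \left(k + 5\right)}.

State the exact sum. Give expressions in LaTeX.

Σ = -14/11

Step 1: r(k) = (k + 3)*(11*k + 14)/((k + 6)*(11*k + 3)).
A = k + 3, B = k + 6, C = k + 3/11.
Key eq: (k + 3)·f(k+1) = (k + 5)·f(k) + (k + 3/11).
From deg A=1, deg B=1, deg C=1: d=2.
Coefficient equations give f(k) = k*(3*k - 1)/22.
Get s_k = R·t_k = -k*(3*k - 1)/((k + 3)*(k + 4)) with R(k) = B(k−1)f(k)/C(k) = k*(k + 5)*(3*k - 1)/(2*(11*k + 3)).
Δs = 2*(-11*k - 3)/(k**3 + 12*k**2 + 47*k + 60), as required.
Sum = s_(7) − s_(0); s_(7) = -14/11, s_(0) = 0 ⇒ -14/11.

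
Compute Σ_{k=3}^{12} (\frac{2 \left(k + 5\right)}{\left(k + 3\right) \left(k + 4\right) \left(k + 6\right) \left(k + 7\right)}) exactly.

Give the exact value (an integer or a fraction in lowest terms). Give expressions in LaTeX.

The ratio is (k + 3)*(k + 6)**2/((k + 5)**2*(k + 8)).
Gosper form: A/B · C(k+1)/C(k) with A=k + 3, B=k + 8, C=k**2 + 10*k + 25.
Need (k + 3)·f(k+1) − (k + 7)·f(k) = k**2 + 10*k + 25.
Degrees (1,1,2) ⇒ d ≤ 4.
A polynomial solution: f(k) = k*(k + 4)*(k + 5)*(k + 9)/36.
Then R = B(k−1)f/C = k*(k + 4)*(k + 7)*(k + 9)/(36*(k + 5)), so s_k = R(k)·t_k = k*(k + 9)/(18*(k**2 + 9*k + 18)).
s_(k+1) − s_k = 2*(k + 5)/(k**4 + 20*k**3 + 145*k**2 + 450*k + 504) = t_k.
Telescoping: Σ = s_(13) − s_(3) = 143/2736 − (1/27) = 125/8208.

Σ = 125/8208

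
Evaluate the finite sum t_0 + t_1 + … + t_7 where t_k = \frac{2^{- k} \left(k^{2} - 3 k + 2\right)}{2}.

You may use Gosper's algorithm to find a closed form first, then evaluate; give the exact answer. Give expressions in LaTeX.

r(k) = k/(2*(k - 2)) after simplifying.
Take A(k)=1/2, B(k)=1, C(k)=k**2 - 3*k + 2.
f must satisfy (1/2)·f(k+1) − (1)·f(k) = k**2 - 3*k + 2.
Bound: deg f ≤ 2.
Solving with deg f ≤ 2: f(k) = -2*(k**2 - k + 2).
R(k) = B(k−1)·f(k)/C(k) = -2*(k**2 - k + 2)/((k - 2)*(k - 1)); s_k = R·t_k = (-k**2 + k - 2)/2**k.
s_(k+1) − s_k = (k**2 - 3*k + 2)/(2*2**k) = t_k.
Sum = s_(8) − s_(0); s_(8) = -29/128, s_(0) = -2 ⇒ 227/128.

Σ = 227/128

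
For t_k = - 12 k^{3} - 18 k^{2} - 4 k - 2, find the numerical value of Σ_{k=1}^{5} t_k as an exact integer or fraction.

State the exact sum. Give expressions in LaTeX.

Step 1: r(k) = (6*k**3 + 27*k**2 + 38*k + 18)/(6*k**3 + 9*k**2 + 2*k + 1).
So A=1 and B=1, with C=k**3 + 3*k**2/2 + k/3 + 1/6.
Need (1)·f(k+1) − (1)·f(k) = k**3 + 3*k**2/2 + k/3 + 1/6.
Bound: deg f ≤ 4.
Coefficient equations give f(k) = k*(3*k**3 - 4*k + 3)/12.
Certificate R = B(k−1)f/C = k*(3*k**3 - 4*k + 3)/(2*(6*k**3 + 9*k**2 + 2*k + 1)) gives s_k = k*(-3*k**3 + 4*k - 3).
Δs = -12*k**3 - 18*k**2 - 4*k - 2, as required.
Σ_(k=1)^(5) t_k = s_(6) − s_(1) = -3762 − (-2) = -3760.

Σ = -3760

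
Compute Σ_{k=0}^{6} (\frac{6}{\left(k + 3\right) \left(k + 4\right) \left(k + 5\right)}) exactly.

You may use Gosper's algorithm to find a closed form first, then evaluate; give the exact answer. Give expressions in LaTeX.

Σ = 49/220

The ratio is (k + 3)/(k + 6).
Factor: A=k + 3; B=k + 6; C=1.
Set up (k + 3)·f(k+1) − (k + 5)·f(k) − (1) = 0.
Bound: deg f ≤ 2.
Match coefficients ⇒ f(k) = k*(k + 7)/24.
Get s_k = R·t_k = k*(k + 7)/(4*(k + 3)*(k + 4)) with R(k) = B(k−1)f(k)/C(k) = k*(k + 5)*(k + 7)/24.
Check: Δs_k = 6/(k**3 + 12*k**2 + 47*k + 60). ✓
Sum = s_(7) − s_(0); s_(7) = 49/220, s_(0) = 0 ⇒ 49/220.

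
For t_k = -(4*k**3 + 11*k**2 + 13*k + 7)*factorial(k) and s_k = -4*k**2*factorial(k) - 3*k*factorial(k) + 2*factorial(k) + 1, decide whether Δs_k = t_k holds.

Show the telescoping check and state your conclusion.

Valid: the claim telescopes to t_k.

s_(k+1) = -4*k**3*factorial(k) - 15*k**2*factorial(k) - 16*k*factorial(k) - 5*factorial(k) + 1
s_(k+1) − s_k = -(4*k**3 + 11*k**2 + 13*k + 7)*factorial(k)
(s_(k+1) − s_k) − t_k = 0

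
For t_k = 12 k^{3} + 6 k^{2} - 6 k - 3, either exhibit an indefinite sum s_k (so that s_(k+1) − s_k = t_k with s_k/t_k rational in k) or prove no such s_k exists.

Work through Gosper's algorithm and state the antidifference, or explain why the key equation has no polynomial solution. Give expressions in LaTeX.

s_k = k \left(3 k^{3} - 4 k^{2} - 3 k + 1\right)

r(k) = (4*k**3 + 14*k**2 + 14*k + 3)/(4*k**3 + 2*k**2 - 2*k - 1) after simplifying.
Factor: A=1; B=1; C=k**3 + k**2/2 - k/2 - 1/4.
f must satisfy (1)·f(k+1) − (1)·f(k) = k**3 + k**2/2 - k/2 - 1/4.
Degrees (0,0,3) ⇒ d ≤ 4.
Solve for f: f(k) = k*(3*k**3 - 4*k**2 - 3*k + 1)/12 (degree 4 ≤ 4).
Then R = B(k−1)f/C = k*(3*k**3 - 4*k**2 - 3*k + 1)/(3*(2*k + 1)*(2*k**2 - 1)), so s_k = R(k)·t_k = k*(3*k**3 - 4*k**2 - 3*k + 1).
Check: Δs_k = 12*k**3 + 6*k**2 - 6*k - 3. ✓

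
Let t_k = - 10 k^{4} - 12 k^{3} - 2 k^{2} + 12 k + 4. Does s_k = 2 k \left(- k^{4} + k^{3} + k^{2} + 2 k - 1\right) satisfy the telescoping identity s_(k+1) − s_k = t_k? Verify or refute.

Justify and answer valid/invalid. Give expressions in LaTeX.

Valid: the claim telescopes to t_k.

s_(k+1) = -2*k**5 - 8*k**4 - 10*k**3 + 2*k**2 + 10*k + 4
s_(k+1) − s_k = -10*k**4 - 12*k**3 - 2*k**2 + 12*k + 4
(s_(k+1) − s_k) − t_k = 0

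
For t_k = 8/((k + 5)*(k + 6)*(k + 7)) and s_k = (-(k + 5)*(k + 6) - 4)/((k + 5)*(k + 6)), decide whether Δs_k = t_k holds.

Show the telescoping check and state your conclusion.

s_(k+1) = (-(k + 6)*(k + 7) - 4)/((k + 6)*(k + 7))
s_(k+1) − s_k = 8/(k**3 + 18*k**2 + 107*k + 210)
(s_(k+1) − s_k) − t_k = 0

valid (s_(k+1) − s_k reduces to t_k)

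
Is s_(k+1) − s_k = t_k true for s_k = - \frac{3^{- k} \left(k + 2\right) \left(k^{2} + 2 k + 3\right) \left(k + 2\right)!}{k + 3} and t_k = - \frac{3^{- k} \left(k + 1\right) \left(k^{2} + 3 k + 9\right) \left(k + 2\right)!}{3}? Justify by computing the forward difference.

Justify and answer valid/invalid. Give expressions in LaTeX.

Invalid: residual \frac{3^{- k} \left(k^{4} + 7 k^{3} + 21 k^{2} + 39 k + 18\right) \left(k + 2\right)!}{3 \left(k + 3\right) \left(k + 4\right)} ≠ 0.

s_(k+1) = -(k + 3)*(k**2 + 4*k + 6)*factorial(k + 3)/(3*3**k*(k + 4))
s_(k+1) − s_k = -(k**5 + 10*k**4 + 45*k**3 + 120*k**2 + 168*k + 90)*factorial(k + 2)/(3*3**k*(k + 3)*(k + 4))
(s_(k+1) − s_k) − t_k = (k**4 + 7*k**3 + 21*k**2 + 39*k + 18)*factorial(k + 2)/(3*3**k*(k + 3)*(k + 4))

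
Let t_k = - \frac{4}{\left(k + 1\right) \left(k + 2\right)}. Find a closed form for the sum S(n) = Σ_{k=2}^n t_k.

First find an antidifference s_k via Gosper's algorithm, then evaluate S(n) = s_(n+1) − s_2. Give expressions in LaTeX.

r(k) = (k + 1)/(k + 3) after simplifying.
Normal form (A,B,C) = (k + 1, k + 3, 1).
Need (k + 1)·f(k+1) − (k + 2)·f(k) = 1.
From deg A=1, deg B=1, deg C=0: d=1.
Solving with deg f ≤ 1: f(k) = k.
R(k) = B(k−1)·f(k)/C(k) = k*(k + 2); s_k = R·t_k = -4*k/(k + 1).
Verify: -4/(k**2 + 3*k + 2) matches t_k.
Σ_(k=2)^n t_k = s_(n+1) − s_(2) = (4*(-n - 1)/(n + 2)) − (-8/3), i.e. 4*(1 - n)/(3*(n + 2)).

S(n) = \frac{4 \left(1 - n\right)}{3 \left(n + 2\right)}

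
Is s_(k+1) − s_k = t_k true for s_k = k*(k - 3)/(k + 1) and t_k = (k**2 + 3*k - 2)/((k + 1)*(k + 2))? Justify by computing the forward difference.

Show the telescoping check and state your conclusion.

s_(k+1) = (k - 2)*(k + 1)/(k + 2)
s_(k+1) − s_k = (k**2 + 3*k - 2)/(k**2 + 3*k + 2)
(s_(k+1) − s_k) − t_k = 0

Valid — Δs_k = t_k.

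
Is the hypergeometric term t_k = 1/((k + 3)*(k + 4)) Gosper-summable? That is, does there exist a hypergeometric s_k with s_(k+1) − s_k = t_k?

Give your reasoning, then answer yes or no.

The ratio is (k + 3)/(k + 5).
Normal form (A,B,C) = (k + 3, k + 5, 1).
Set up (k + 3)·f(k+1) − (k + 4)·f(k) − (1) = 0.
d = 1 from the (1,1,0) case.
A polynomial solution: f(k) = k/3.
Get s_k = R·t_k = k/(3*(k + 3)) with R(k) = B(k−1)f(k)/C(k) = k*(k + 4)/3.
Check: Δs_k = 1/(k**2 + 7*k + 12). ✓

Yes. s_k = k/(3*(k + 3)).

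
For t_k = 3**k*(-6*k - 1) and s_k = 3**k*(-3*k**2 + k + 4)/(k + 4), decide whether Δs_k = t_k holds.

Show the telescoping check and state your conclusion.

s_(k+1) = 3**(k + 1)*(k - 3*(k + 1)**2 + 5)/(k + 5)
s_(k+1) − s_k = 3**k*(-6*k**3 - 37*k**2 - 63*k + 4)/(k**2 + 9*k + 20)
(s_(k+1) − s_k) − t_k = 3**(k + 1)*(6*k**2 + 22*k + 8)/(k**2 + 9*k + 20)

Invalid: residual 3**(k + 1)*(6*k**2 + 22*k + 8)/(k**2 + 9*k + 20) ≠ 0.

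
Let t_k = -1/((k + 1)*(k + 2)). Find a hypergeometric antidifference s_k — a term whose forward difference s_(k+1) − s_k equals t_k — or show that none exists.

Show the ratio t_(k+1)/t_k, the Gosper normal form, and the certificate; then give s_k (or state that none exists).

s_k = -k/(k + 1)

r(k) = (k + 1)/(k + 3) after simplifying.
Normal form (A,B,C) = (k + 1, k + 3, 1).
Need (k + 1)·f(k+1) − (k + 2)·f(k) = 1.
Degrees (1,1,0) ⇒ d ≤ 1.
Solving with deg f ≤ 1: f(k) = k.
Get s_k = R·t_k = -k/(k + 1) with R(k) = B(k−1)f(k)/C(k) = k*(k + 2).
Δs = -1/(k**2 + 3*k + 2), as required.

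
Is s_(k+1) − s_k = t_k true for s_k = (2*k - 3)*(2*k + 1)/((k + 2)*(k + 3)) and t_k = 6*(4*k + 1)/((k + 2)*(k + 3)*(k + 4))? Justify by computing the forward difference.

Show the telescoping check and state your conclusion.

valid; difference matches t_k

s_(k+1) = (2*k - 1)*(2*k + 3)/((k + 3)*(k + 4))
s_(k+1) − s_k = 6*(4*k + 1)/(k**3 + 9*k**2 + 26*k + 24)
(s_(k+1) − s_k) − t_k = 0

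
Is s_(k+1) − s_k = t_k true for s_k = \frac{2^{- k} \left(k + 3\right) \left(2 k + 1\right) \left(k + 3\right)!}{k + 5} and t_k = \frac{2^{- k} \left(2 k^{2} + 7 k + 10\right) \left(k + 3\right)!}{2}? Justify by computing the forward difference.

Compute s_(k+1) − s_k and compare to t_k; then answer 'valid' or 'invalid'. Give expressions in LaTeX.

s_(k+1) = (k + 4)*(2*k + 3)*factorial(k + 4)/(2*2**k*(k + 6))
s_(k+1) − s_k = (2*k**4 + 25*k**3 + 113*k**2 + 238*k + 204)*factorial(k + 3)/(2*2**k*(k + 5)*(k + 6))
(s_(k+1) − s_k) − t_k = -(2*k**3 + 17*k**2 + 41*k + 48)*factorial(k + 3)/(2**k*(k + 5)*(k + 6))

Invalid: residual - \frac{2^{- k} \left(2 k^{3} + 17 k^{2} + 41 k + 48\right) \left(k + 3\right)!}{\left(k + 5\right) \left(k + 6\right)} ≠ 0.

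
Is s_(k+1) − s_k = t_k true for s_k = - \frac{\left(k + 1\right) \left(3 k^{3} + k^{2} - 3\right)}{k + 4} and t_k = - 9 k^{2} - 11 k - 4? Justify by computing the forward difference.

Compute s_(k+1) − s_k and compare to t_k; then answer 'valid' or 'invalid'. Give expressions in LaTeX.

Invalid: residual \frac{3 \left(6 k^{3} + 46 k^{2} + 48 k + 19\right)}{k^{2} + 9 k + 20} ≠ 0.

s_(k+1) = -(k + 2)*(3*(k + 1)**3 + (k + 1)**2 - 3)/(k + 5)
s_(k+1) − s_k = (-9*k**4 - 74*k**3 - 145*k**2 - 112*k - 23)/(k**2 + 9*k + 20)
(s_(k+1) − s_k) − t_k = 3*(6*k**3 + 46*k**2 + 48*k + 19)/(k**2 + 9*k + 20)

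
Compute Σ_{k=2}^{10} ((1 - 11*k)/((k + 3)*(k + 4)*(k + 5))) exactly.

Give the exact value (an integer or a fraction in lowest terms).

Σ = -43/70

t_(k+1)/t_k = (k + 3)*(11*k + 10)/((k + 6)*(11*k - 1)).
Gosper form: A/B · C(k+1)/C(k) with A=k + 3, B=k + 6, C=k - 1/11.
f must satisfy (k + 3)·f(k+1) − (k + 5)·f(k) = k - 1/11.
d = 2 from the (1,1,1) case.
Solve for f: f(k) = k*(4*k - 5)/33 (degree 2 ≤ 2).
Then R = B(k−1)f/C = k*(k + 5)*(4*k - 5)/(3*(11*k - 1)), so s_k = R(k)·t_k = k*(5 - 4*k)/(3*(k + 3)*(k + 4)).
Δs = (1 - 11*k)/(k**3 + 12*k**2 + 47*k + 60), as required.
Σ_(k=2)^(10) t_k = s_(11) − s_(2) = -143/210 − (-1/15) = -43/70.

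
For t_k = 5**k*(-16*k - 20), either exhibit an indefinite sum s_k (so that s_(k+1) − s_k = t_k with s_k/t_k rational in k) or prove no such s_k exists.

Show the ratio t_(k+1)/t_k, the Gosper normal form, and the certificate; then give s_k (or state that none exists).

t_(k+1)/t_k = 5*(4*k + 9)/(4*k + 5).
So A=5 and B=1, with C=k + 5/4.
f must satisfy (5)·f(k+1) − (1)·f(k) = k + 5/4.
From deg A=0, deg B=0, deg C=1: d=1.
Solve for f: f(k) = k/4 (degree 1 ≤ 1).
So s_k = (B(k−1)f/C)·t_k = (k/(4*k + 5))·t_k = -4*5**k*k.
Verify: 5**k*(-16*k - 20) matches t_k.

s_k = -4*5**k*k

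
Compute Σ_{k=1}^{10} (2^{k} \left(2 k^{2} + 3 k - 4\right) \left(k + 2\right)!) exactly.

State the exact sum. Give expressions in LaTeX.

The ratio is 2*(2*k**3 + 13*k**2 + 22*k + 3)/(2*k**2 + 3*k - 4).
A = 2*k + 6, B = 1, C = k**2 + 3*k/2 - 2.
Need (2*k + 6)·f(k+1) − (1)·f(k) = k**2 + 3*k/2 - 2.
d = 1 from the (1,0,2) case.
Coefficient equations give f(k) = (k - 2)/2.
Then R = B(k−1)f/C = (k - 2)/(2*k**2 + 3*k - 4), so s_k = R(k)·t_k = 2**k*(k - 2)*factorial(k + 2).
Check: Δs_k = 2**k*(2*k**2 + 3*k - 4)*factorial(k + 2). ✓
Σ_(k=1)^(10) t_k = s_(11) − s_(1) = 114776447385600 − (-12) = 114776447385612.

Σ = 114776447385612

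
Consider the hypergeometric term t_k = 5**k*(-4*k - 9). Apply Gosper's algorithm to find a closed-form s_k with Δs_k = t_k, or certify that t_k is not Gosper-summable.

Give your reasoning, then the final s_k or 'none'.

s_k = 5**k*(-k - 1)

The ratio is 5*(4*k + 13)/(4*k + 9).
Take A(k)=5, B(k)=1, C(k)=k + 9/4.
Need (5)·f(k+1) − (1)·f(k) = k + 9/4.
Bound: deg f ≤ 1.
Solve for f: f(k) = (k + 1)/4 (degree 1 ≤ 1).
Get s_k = R·t_k = 5**k*(-k - 1) with R(k) = B(k−1)f(k)/C(k) = (k + 1)/(4*k + 9).
Δs = 5**k*(-4*k - 9), as required.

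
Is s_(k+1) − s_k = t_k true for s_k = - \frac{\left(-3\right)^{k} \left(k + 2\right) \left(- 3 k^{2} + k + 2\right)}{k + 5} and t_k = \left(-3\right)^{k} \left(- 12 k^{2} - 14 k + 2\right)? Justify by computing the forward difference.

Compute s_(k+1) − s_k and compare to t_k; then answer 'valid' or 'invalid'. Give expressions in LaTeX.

Invalid: residual \frac{\left(-3\right)^{k + 1} \left(- 12 k^{3} - 77 k^{2} - 67 k + 12\right)}{k^{2} + 11 k + 30} ≠ 0.

s_(k+1) = 3*(-3)**k*(k + 3)*(k - 3*(k + 1)**2 + 3)/(k + 6)
s_(k+1) − s_k = (-3)**k*(-12*k**4 - 110*k**3 - 281*k**2 - 197*k + 24)/(k**2 + 11*k + 30)
(s_(k+1) − s_k) − t_k = (-3)**(k + 1)*(-12*k**3 - 77*k**2 - 67*k + 12)/(k**2 + 11*k + 30)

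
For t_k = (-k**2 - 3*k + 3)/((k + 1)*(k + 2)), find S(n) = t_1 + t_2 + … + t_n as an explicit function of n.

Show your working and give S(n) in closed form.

S(n) = n*(1 - 2*n)/(2*(n + 2))

Step 1: r(k) = (k + 1)*(3*k + (k + 1)**2)/((k + 3)*(k**2 + 3*k - 3)).
A = k + 1, B = k + 3, C = k**2 + 3*k - 3.
Solve (k + 1)·f(k+1) − (k + 2)·f(k) = k**2 + 3*k - 3.
Bound: deg f ≤ 2.
A polynomial solution: f(k) = k*(k - 4).
Get s_k = R·t_k = k*(4 - k)/(k + 1) with R(k) = B(k−1)f(k)/C(k) = k*(k - 4)*(k + 2)/(k**2 + 3*k - 3).
Check: Δs_k = (-k**2 - 3*k + 3)/(k**2 + 3*k + 2). ✓
Σ_(k=1)^n t_k = s_(n+1) − s_(1) = ((-n**2 + 2*n + 3)/(n + 2)) − (3/2), i.e. n*(1 - 2*n)/(2*(n + 2)).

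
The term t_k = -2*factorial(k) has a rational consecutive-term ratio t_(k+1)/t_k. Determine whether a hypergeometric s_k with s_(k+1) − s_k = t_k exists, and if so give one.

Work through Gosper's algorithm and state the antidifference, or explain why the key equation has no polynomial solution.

Step 1: r(k) = k + 1.
Gosper form: A/B · C(k+1)/C(k) with A=k + 1, B=1, C=1.
Solve (k + 1)·f(k+1) − (1)·f(k) = 1.
From deg A=1, deg B=0, deg C=0: d=-1.
deg f ≤ -1 is impossible — no certificate.

none — t_k is not Gosper-summable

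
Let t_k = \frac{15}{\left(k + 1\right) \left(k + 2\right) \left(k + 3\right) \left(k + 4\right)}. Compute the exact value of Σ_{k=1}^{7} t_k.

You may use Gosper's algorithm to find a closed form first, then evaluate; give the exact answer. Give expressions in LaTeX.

t_(k+1)/t_k = (k + 1)/(k + 5).
Gosper form: A/B · C(k+1)/C(k) with A=k + 1, B=k + 5, C=1.
Set up (k + 1)·f(k+1) − (k + 4)·f(k) − (1) = 0.
Bound: deg f ≤ 3.
Match coefficients ⇒ f(k) = k*(k**2 + 6*k + 11)/18.
R(k) = B(k−1)·f(k)/C(k) = k*(k + 4)*(k**2 + 6*k + 11)/18; s_k = R·t_k = 5*k*(k**2 + 6*k + 11)/(6*(k + 1)*(k + 2)*(k + 3)).
Check: Δs_k = 15/(k**4 + 10*k**3 + 35*k**2 + 50*k + 24). ✓
Telescoping: Σ = s_(8) − s_(1) = 82/99 − (5/8) = 161/792.

Σ = 161/792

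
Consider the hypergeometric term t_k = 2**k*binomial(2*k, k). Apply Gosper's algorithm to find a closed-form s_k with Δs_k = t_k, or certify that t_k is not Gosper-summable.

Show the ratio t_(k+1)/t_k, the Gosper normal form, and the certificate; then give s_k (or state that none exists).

Ratio r(k) = 4*(2*k + 1)/(k + 1).
Gosper form: A/B · C(k+1)/C(k) with A=8*k + 4, B=k + 1, C=1.
Key eq: (8*k + 4)·f(k+1) = (k)·f(k) + (1).
d = -1 from the (1,1,0) case.
Negative degree bound (-1): no f exists, t_k not Gosper-summable.

none — t_k is not Gosper-summable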